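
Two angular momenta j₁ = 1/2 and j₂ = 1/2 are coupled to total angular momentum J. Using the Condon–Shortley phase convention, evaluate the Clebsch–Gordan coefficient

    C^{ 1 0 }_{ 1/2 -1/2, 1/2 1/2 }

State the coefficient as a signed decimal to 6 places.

+0.707107

j₁+j₂−J=0  J+j₁−j₂=1  J−j₁+j₂=1  j₁+j₂+J+1=3
(j₁±m₁, j₂±m₂, J±M) = (0,1,1,0,1,1)
P² = 1/2
sum k=0..0:
  [0] +1/1 = 1
S = 1
C² = P²·S² = 1/2 ; C = +0.707107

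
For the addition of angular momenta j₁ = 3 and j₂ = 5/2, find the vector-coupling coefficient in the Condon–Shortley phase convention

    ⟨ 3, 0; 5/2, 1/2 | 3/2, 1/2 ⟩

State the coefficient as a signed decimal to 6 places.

+√(4/35) = +0.338062

√[4·4!2!1!/8! · 3!3!3!2!2!1!] = √(144/35)
  +(−1)^2/∏(2,2,1,1,1,0)! = 1/4  (running 1/4)
  +(−1)^3/∏(3,1,0,0,2,1)! = -1/12  (running 1/6)
⟨..|..⟩ = √(144/35)·(1/6) = +0.338062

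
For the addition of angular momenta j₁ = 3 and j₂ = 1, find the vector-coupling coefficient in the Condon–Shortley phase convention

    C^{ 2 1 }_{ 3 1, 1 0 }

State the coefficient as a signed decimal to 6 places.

−√(8/21) = -0.617213

√[5·2!4!0!/7! · 4!2!1!1!3!1!] = √(96/7)
  +(−1)^1/∏(1,1,1,0,3,0)! = -1/6  (running -1/6)
⟨..|..⟩ = √(96/7)·(-1/6) = -0.617213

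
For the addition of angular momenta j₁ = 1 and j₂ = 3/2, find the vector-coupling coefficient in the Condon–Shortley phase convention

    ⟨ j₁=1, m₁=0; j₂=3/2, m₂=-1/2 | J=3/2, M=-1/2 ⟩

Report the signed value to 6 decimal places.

+√(1/15) = +0.258199

j₁+j₂−J=1  J+j₁−j₂=1  J−j₁+j₂=2  j₁+j₂+J+1=5
(j₁±m₁, j₂±m₂, J±M) = (1,1,1,2,1,2)
P² = 4/15
sum k=0..1:
  [0] +1/1 = 1
  [1] −1/2 = -1/2
S = 1/2
C² = P²·S² = 1/15 ; C = +0.258199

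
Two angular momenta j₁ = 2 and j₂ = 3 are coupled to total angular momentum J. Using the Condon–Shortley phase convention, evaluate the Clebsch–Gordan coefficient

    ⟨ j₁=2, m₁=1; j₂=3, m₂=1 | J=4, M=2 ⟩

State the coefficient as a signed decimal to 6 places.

j₁+j₂−J=1  J+j₁−j₂=3  J−j₁+j₂=5  j₁+j₂+J+1=10
(j₁±m₁, j₂±m₂, J±M) = (3,1,4,2,6,2)
P² = 5184/7
sum k=0..1:
  [0] +1/48 = 1/48
  [1] −1/72 = -1/72
S = 1/144
C² = P²·S² = 1/28 ; C = +0.188982

+√(1/28) = +0.188982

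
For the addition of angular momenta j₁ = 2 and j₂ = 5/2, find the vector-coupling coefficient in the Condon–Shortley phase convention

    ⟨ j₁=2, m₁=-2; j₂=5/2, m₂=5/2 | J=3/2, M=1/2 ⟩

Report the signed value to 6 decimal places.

j₁+j₂−J=3  J+j₁−j₂=1  J−j₁+j₂=2  j₁+j₂+J+1=7
(j₁±m₁, j₂±m₂, J±M) = (0,4,5,0,2,1)
P² = 384/7
sum k=3..3:
  [3] −1/12 = -1/12
S = -1/12
C² = P²·S² = 8/21 ; C = -0.617213

−√(8/21) ≈ -0.617213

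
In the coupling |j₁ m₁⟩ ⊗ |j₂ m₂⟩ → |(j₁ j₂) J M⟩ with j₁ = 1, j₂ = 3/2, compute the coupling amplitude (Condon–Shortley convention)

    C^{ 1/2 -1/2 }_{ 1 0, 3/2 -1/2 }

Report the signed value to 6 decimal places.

j₁+j₂−J=2  J+j₁−j₂=0  J−j₁+j₂=1  j₁+j₂+J+1=4
(j₁±m₁, j₂±m₂, J±M) = (1,1,1,2,0,1)
P² = 1/3
sum k=1..1:
  [1] −1/1 = -1
S = -1
C² = P²·S² = 1/3 ; C = -0.577350

-0.577350  (= −√(1/3))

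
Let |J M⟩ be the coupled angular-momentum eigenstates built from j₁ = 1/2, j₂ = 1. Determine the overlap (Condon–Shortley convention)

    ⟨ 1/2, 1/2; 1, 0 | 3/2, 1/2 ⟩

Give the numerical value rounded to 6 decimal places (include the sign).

+√(2/3) = +0.816497

j₁+j₂−J=0  J+j₁−j₂=1  J−j₁+j₂=2  j₁+j₂+J+1=4
(j₁±m₁, j₂±m₂, J±M) = (1,0,1,1,2,1)
P² = 2/3
sum k=0..0:
  [0] +1/1 = 1
S = 1
C² = P²·S² = 2/3 ; C = +0.816497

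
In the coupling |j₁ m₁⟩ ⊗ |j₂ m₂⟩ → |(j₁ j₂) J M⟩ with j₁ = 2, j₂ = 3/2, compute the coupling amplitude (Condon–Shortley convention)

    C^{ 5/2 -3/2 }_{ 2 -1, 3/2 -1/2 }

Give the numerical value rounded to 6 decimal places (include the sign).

−√(1/35) ≈ -0.169031

j₁+j₂−J=1  J+j₁−j₂=3  J−j₁+j₂=2  j₁+j₂+J+1=7
(j₁±m₁, j₂±m₂, J±M) = (1,3,1,2,1,4)
P² = 144/35
sum k=0..1:
  [0] +1/6 = 1/6
  [1] −1/4 = -1/4
S = -1/12
C² = P²·S² = 1/35 ; C = -0.169031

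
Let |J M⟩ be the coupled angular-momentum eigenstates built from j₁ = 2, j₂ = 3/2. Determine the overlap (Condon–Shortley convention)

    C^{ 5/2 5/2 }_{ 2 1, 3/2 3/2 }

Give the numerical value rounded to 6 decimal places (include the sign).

√[6·1!3!2!/7! · 3!1!3!0!5!0!] = √(432/7)
  +(−1)^1/∏(1,0,0,2,3,0)! = -1/12  (running -1/12)
⟨..|..⟩ = √(432/7)·(-1/12) = -0.654654

-0.654654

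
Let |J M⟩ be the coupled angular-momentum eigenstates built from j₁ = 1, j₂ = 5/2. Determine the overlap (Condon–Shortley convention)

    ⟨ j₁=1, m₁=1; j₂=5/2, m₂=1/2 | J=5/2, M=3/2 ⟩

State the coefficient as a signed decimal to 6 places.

j₁+j₂−J=1  J+j₁−j₂=1  J−j₁+j₂=4  j₁+j₂+J+1=7
(j₁±m₁, j₂±m₂, J±M) = (2,0,3,2,4,1)
P² = 576/35
sum k=0..0:
  [0] +1/6 = 1/6
S = 1/6
C² = P²·S² = 16/35 ; C = +0.676123

+√(16/35) ≈ +0.676123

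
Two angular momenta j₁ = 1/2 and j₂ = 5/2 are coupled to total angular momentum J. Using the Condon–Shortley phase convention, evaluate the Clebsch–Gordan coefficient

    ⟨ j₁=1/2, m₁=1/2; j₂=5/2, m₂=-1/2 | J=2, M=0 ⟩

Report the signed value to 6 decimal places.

j₁+j₂−J=1  J+j₁−j₂=0  J−j₁+j₂=4  j₁+j₂+J+1=6
(j₁±m₁, j₂±m₂, J±M) = (1,0,2,3,2,2)
P² = 8
sum k=0..0:
  [0] +1/4 = 1/4
S = 1/4
C² = P²·S² = 1/2 ; C = +0.707107

+√(1/2) ≈ +0.707107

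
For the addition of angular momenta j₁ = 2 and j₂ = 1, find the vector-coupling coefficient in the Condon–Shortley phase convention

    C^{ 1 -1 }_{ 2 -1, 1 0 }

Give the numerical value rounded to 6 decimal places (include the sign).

−√(3/10) ≈ -0.547723

√[3·2!2!0!/5! · 1!3!1!1!0!2!] = √(6/5)
  +(−1)^1/∏(1,1,2,0,0,0)! = -1/2  (running -1/2)
⟨..|..⟩ = √(6/5)·(-1/2) = -0.547723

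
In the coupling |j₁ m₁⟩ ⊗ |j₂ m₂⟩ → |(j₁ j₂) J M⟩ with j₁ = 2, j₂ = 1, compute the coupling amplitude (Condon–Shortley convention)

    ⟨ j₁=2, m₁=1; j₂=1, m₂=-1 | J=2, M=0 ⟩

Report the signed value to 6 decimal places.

√[5·1!3!1!/6! · 3!1!0!2!2!2!] = √(2)
  +(−1)^0/∏(0,1,1,0,2,1)! = 1/2  (running 1/2)
⟨..|..⟩ = √(2)·(1/2) = +0.707107

+√(1/2) ≈ +0.707107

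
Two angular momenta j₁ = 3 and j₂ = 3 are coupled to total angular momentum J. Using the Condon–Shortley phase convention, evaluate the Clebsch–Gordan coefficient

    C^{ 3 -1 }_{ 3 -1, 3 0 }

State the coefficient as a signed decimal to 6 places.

+0.408248  (= +√(1/6))

j₁+j₂−J=3  J+j₁−j₂=3  J−j₁+j₂=3  j₁+j₂+J+1=10
(j₁±m₁, j₂±m₂, J±M) = (2,4,3,3,2,4)
P² = 864/25
sum k=1..3:
  [1] −1/24 = -1/24
  [2] +1/8 = 1/8
  [3] −1/72 = -1/72
S = 5/72
C² = P²·S² = 1/6 ; C = +0.408248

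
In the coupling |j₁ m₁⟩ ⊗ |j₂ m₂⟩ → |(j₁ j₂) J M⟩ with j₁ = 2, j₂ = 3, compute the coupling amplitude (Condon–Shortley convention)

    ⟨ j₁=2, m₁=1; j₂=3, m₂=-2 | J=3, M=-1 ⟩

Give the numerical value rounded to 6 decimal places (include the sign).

+0.500000

j₁+j₂−J=2  J+j₁−j₂=2  J−j₁+j₂=4  j₁+j₂+J+1=9
(j₁±m₁, j₂±m₂, J±M) = (3,1,1,5,2,4)
P² = 64
sum k=0..1:
  [0] +1/12 = 1/12
  [1] −1/48 = -1/48
S = 1/16
C² = P²·S² = 1/4 ; C = +0.500000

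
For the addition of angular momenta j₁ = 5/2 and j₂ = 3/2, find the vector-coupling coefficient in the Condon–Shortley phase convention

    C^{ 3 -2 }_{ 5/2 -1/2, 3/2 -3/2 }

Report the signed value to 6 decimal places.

+√(1/2) = +0.707107

√[7·1!4!2!/8! · 2!3!0!3!1!5!] = √(72)
  +(−1)^0/∏(0,1,3,0,1,2)! = 1/12  (running 1/12)
⟨..|..⟩ = √(72)·(1/12) = +0.707107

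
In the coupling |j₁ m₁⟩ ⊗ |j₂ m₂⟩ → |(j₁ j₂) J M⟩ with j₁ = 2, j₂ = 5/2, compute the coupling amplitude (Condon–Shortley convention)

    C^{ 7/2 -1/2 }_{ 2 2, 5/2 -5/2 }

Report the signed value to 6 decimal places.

+√(4/63) = +0.251976

√[8·1!3!4!/9! · 4!0!0!5!3!4!] = √(9216/7)
  +(−1)^0/∏(0,1,0,0,3,4)! = 1/144  (running 1/144)
⟨..|..⟩ = √(9216/7)·(1/144) = +0.251976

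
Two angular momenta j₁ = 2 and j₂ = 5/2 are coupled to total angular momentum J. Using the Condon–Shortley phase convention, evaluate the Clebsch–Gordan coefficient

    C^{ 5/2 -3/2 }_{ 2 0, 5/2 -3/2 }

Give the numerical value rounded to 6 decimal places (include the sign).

-0.119523  (= −√(1/70))

√[6·2!2!3!/8! · 2!2!1!4!1!4!] = √(288/35)
  +(−1)^0/∏(0,2,2,1,0,2)! = 1/8  (running 1/8)
  +(−1)^1/∏(1,1,1,0,1,3)! = -1/6  (running -1/24)
⟨..|..⟩ = √(288/35)·(-1/24) = -0.119523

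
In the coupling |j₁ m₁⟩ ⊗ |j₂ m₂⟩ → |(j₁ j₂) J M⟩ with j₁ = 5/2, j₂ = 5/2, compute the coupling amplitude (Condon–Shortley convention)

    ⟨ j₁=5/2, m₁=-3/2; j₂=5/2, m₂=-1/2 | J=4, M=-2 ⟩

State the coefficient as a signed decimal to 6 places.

-0.422577

j₁+j₂−J=1  J+j₁−j₂=4  J−j₁+j₂=4  j₁+j₂+J+1=10
(j₁±m₁, j₂±m₂, J±M) = (1,4,2,3,2,6)
P² = 20736/35
sum k=0..1:
  [0] +1/96 = 1/96
  [1] −1/36 = -1/36
S = -5/288
C² = P²·S² = 5/28 ; C = -0.422577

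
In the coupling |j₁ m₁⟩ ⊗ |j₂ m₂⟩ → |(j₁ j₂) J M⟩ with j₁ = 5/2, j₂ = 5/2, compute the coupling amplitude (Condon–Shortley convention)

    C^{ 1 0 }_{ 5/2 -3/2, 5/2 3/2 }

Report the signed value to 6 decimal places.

√[3·4!1!1!/7! · 1!4!4!1!1!1!] = √(288/35)
  +(−1)^3/∏(3,1,1,1,0,0)! = -1/6  (running -1/6)
  +(−1)^4/∏(4,0,0,0,1,1)! = 1/24  (running -1/8)
⟨..|..⟩ = √(288/35)·(-1/8) = -0.358569

-0.358569  (= −√(9/70))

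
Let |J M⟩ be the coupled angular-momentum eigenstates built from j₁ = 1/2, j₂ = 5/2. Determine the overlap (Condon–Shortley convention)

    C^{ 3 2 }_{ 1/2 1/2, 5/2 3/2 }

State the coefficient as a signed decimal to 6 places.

+√(5/6) = +0.912871

j₁+j₂−J=0  J+j₁−j₂=1  J−j₁+j₂=5  j₁+j₂+J+1=7
(j₁±m₁, j₂±m₂, J±M) = (1,0,4,1,5,1)
P² = 480
sum k=0..0:
  [0] +1/24 = 1/24
S = 1/24
C² = P²·S² = 5/6 ; C = +0.912871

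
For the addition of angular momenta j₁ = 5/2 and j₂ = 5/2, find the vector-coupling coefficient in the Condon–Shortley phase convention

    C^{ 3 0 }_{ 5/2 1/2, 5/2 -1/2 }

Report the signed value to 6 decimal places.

√[7·2!3!3!/9! · 3!2!2!3!3!3!] = √(36/5)
  +(−1)^0/∏(0,2,2,2,1,1)! = 1/8  (running 1/8)
  +(−1)^1/∏(1,1,1,1,2,2)! = -1/4  (running -1/8)
  +(−1)^2/∏(2,0,0,0,3,3)! = 1/72  (running -1/9)
⟨..|..⟩ = √(36/5)·(-1/9) = -0.298142

-0.298142  (= −√(4/45))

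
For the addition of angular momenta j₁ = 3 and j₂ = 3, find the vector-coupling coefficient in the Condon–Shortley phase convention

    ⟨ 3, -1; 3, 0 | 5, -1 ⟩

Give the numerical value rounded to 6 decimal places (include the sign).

triangle: 1!×5!×5!/12! = 14400/479001600
(j±m)!: 2!×4!×3!×3!×4!×6! = 29859840
prefactor² = (2J+1)×Δ×N² = 69120/7
  k=0: +1/(0!×1!×4!×3!×1!×2!) = 1/288
  k=1: −1/(1!×0!×3!×2!×2!×3!) = -1/144
Σ = -1/288  ⇒  CG² = 69120/7×(-1/288)² = 5/42
CG = −√(5/42) = -0.345033

-0.345033  (= −√(5/42))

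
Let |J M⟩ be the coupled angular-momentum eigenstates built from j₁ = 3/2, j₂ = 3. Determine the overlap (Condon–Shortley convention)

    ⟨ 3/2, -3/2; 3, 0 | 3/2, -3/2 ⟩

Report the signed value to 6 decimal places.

-0.169031  (= −√(1/35))

j₁+j₂−J=3  J+j₁−j₂=0  J−j₁+j₂=3  j₁+j₂+J+1=7
(j₁±m₁, j₂±m₂, J±M) = (0,3,3,3,0,3)
P² = 1296/35
sum k=3..3:
  [3] −1/36 = -1/36
S = -1/36
C² = P²·S² = 1/35 ; C = -0.169031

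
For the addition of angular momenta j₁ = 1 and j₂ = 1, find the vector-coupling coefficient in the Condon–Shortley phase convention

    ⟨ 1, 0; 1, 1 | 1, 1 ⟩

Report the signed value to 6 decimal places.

√[3·1!1!1!/4! · 1!1!2!0!2!0!] = √(1/2)
  +(−1)^1/∏(1,0,0,1,1,0)! = -1  (running -1)
⟨..|..⟩ = √(1/2)·(-1) = -0.707107

-0.707107  (= −√(1/2))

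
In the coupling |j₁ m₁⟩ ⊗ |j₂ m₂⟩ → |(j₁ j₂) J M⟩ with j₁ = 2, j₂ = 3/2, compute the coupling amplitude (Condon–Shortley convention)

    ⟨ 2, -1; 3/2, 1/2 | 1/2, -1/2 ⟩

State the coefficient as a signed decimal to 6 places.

+√(3/10) = +0.547723

j₁+j₂−J=3  J+j₁−j₂=1  J−j₁+j₂=0  j₁+j₂+J+1=5
(j₁±m₁, j₂±m₂, J±M) = (1,3,2,1,0,1)
P² = 6/5
sum k=2..2:
  [2] +1/2 = 1/2
S = 1/2
C² = P²·S² = 3/10 ; C = +0.547723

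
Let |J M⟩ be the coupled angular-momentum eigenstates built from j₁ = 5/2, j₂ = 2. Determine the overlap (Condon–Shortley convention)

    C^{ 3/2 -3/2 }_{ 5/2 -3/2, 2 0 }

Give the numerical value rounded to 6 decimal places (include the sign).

+0.585540  (= +√(12/35))

j₁+j₂−J=3  J+j₁−j₂=2  J−j₁+j₂=1  j₁+j₂+J+1=7
(j₁±m₁, j₂±m₂, J±M) = (1,4,2,2,0,3)
P² = 192/35
sum k=2..2:
  [2] +1/4 = 1/4
S = 1/4
C² = P²·S² = 12/35 ; C = +0.585540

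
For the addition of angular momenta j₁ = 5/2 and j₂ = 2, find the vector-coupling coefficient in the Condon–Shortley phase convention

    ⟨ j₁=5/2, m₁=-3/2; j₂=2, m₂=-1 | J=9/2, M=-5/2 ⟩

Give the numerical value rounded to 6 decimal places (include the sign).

triangle: 0!×5!×4!/10! = 2880/3628800
(j±m)!: 1!×4!×1!×3!×2!×7! = 1451520
prefactor² = (2J+1)×Δ×N² = 11520
  k=0: +1/(0!×0!×4!×1!×1!×3!) = 1/144
Σ = 1/144  ⇒  CG² = 11520×1/144² = 5/9
CG = +√(5/9) = +0.745356

+0.745356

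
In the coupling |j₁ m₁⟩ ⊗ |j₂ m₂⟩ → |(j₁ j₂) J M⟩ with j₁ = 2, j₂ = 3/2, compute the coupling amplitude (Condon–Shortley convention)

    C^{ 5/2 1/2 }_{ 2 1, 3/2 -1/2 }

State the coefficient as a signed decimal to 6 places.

+√(5/14) ≈ +0.597614

triangle: 1!×3!×2!/7! = 12/5040
(j±m)!: 3!×1!×1!×2!×3!×2! = 144
prefactor² = (2J+1)×Δ×N² = 72/35
  k=0: +1/(0!×1!×1!×1!×2!×1!) = 1/2
  k=1: −1/(1!×0!×0!×0!×3!×2!) = -1/12
Σ = 5/12  ⇒  CG² = 72/35×5/12² = 5/14
CG = +√(5/14) = +0.597614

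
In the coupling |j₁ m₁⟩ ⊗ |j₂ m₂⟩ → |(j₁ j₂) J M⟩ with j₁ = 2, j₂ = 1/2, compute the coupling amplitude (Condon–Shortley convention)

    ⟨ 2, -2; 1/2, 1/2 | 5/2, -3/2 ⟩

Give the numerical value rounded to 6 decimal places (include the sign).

j₁+j₂−J=0  J+j₁−j₂=4  J−j₁+j₂=1  j₁+j₂+J+1=6
(j₁±m₁, j₂±m₂, J±M) = (0,4,1,0,1,4)
P² = 576/5
sum k=0..0:
  [0] +1/24 = 1/24
S = 1/24
C² = P²·S² = 1/5 ; C = +0.447214

+0.447214  (= +√(1/5))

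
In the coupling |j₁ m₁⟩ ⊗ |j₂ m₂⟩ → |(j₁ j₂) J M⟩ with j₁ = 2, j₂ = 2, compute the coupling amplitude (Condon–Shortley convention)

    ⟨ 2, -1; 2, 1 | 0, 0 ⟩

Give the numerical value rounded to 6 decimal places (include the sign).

-0.447214

j₁+j₂−J=4  J+j₁−j₂=0  J−j₁+j₂=0  j₁+j₂+J+1=5
(j₁±m₁, j₂±m₂, J±M) = (1,3,3,1,0,0)
P² = 36/5
sum k=3..3:
  [3] −1/6 = -1/6
S = -1/6
C² = P²·S² = 1/5 ; C = -0.447214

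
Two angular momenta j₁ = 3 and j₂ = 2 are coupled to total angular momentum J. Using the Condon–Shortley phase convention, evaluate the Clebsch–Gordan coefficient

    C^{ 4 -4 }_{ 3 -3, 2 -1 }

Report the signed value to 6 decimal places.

j₁+j₂−J=1  J+j₁−j₂=5  J−j₁+j₂=3  j₁+j₂+J+1=10
(j₁±m₁, j₂±m₂, J±M) = (0,6,1,3,0,8)
P² = 311040
sum k=1..1:
  [1] −1/720 = -1/720
S = -1/720
C² = P²·S² = 3/5 ; C = -0.774597

−√(3/5) = -0.774597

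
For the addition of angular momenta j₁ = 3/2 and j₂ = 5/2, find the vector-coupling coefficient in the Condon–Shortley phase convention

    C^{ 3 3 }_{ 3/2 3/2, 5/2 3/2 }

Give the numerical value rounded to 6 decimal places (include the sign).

+√(3/8) = +0.612372

triangle: 1!*2!*4!/8! = 48/40320
(j±m)!: 3!*0!*4!*1!*6!*0! = 103680
prefactor² = (2J+1)*Δ*N² = 864
  k=0: +1/(0!*1!*0!*4!*2!*0!) = 1/48
Σ = 1/48  ⇒  CG² = 864*1/48² = 3/8
CG = +√(3/8) = +0.612372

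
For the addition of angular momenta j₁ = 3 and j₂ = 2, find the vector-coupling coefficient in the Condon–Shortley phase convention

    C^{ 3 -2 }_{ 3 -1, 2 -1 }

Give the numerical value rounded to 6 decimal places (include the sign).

−√(1/4) = -0.500000

√[7·2!4!2!/9! · 2!4!1!3!1!5!] = √(64)
  +(−1)^0/∏(0,2,4,1,0,1)! = 1/48  (running 1/48)
  +(−1)^1/∏(1,1,3,0,1,2)! = -1/12  (running -1/16)
⟨..|..⟩ = √(64)·(-1/16) = -0.500000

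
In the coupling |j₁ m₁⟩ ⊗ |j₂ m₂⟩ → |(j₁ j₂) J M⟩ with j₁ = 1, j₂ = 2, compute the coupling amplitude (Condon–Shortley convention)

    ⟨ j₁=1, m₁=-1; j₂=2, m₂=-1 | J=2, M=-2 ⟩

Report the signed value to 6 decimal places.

triangle: 1!·1!·3!/6! = 6/720
(j±m)!: 0!·2!·1!·3!·0!·4! = 288
prefactor² = (2J+1)·Δ·N² = 12
  k=1: −1/(1!·0!·1!·0!·0!·3!) = -1/6
Σ = -1/6  ⇒  CG² = 12·(-1/6)² = 1/3
CG = −√(1/3) = -0.577350

−√(1/3) = -0.577350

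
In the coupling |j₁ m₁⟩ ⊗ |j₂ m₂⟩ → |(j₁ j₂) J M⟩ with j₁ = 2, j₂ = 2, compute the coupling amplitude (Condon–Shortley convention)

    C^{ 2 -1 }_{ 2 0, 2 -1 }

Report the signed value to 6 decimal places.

triangle: 2!·2!·2!/7! = 8/5040
(j±m)!: 2!·2!·1!·3!·1!·3! = 144
prefactor² = (2J+1)·Δ·N² = 8/7
  k=0: +1/(0!·2!·2!·1!·0!·1!) = 1/4
  k=1: −1/(1!·1!·1!·0!·1!·2!) = -1/2
Σ = -1/4  ⇒  CG² = 8/7·(-1/4)² = 1/14
CG = −√(1/14) = -0.267261

−√(1/14) = -0.267261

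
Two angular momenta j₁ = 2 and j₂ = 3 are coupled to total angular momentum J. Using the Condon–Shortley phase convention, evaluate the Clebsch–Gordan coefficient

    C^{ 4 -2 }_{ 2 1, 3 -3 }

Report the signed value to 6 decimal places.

j₁+j₂−J=1  J+j₁−j₂=3  J−j₁+j₂=5  j₁+j₂+J+1=10
(j₁±m₁, j₂±m₂, J±M) = (3,1,0,6,2,6)
P² = 77760/7
sum k=0..0:
  [0] +1/240 = 1/240
S = 1/240
C² = P²·S² = 27/140 ; C = +0.439155

+√(27/140) ≈ +0.439155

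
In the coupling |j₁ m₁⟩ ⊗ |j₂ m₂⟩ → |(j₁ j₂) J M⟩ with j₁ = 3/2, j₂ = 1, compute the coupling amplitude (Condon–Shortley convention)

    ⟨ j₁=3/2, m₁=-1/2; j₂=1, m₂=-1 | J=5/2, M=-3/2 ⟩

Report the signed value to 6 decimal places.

+0.774597  (= +√(3/5))

√[6·0!3!2!/6! · 1!2!0!2!1!4!] = √(48/5)
  +(−1)^0/∏(0,0,2,0,1,2)! = 1/4  (running 1/4)
⟨..|..⟩ = √(48/5)·(1/4) = +0.774597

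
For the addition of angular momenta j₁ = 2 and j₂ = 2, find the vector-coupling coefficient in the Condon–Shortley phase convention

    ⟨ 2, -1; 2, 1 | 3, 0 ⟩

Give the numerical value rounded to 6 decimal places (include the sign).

−√(2/5) = -0.632456

triangle: 1!×3!×3!/8! = 36/40320
(j±m)!: 1!×3!×3!×1!×3!×3! = 1296
prefactor² = (2J+1)×Δ×N² = 81/10
  k=0: +1/(0!×1!×3!×3!×0!×0!) = 1/36
  k=1: −1/(1!×0!×2!×2!×1!×1!) = -1/4
Σ = -2/9  ⇒  CG² = 81/10×(-2/9)² = 2/5
CG = −√(2/5) = -0.632456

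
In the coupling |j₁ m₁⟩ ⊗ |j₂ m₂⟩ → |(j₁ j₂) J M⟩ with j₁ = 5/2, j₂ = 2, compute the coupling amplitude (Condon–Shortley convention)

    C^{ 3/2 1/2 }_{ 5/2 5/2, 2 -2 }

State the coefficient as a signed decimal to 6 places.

+√(8/21) = +0.617213

√[4·3!2!1!/7! · 5!0!0!4!2!1!] = √(384/7)
  +(−1)^0/∏(0,3,0,0,2,1)! = 1/12  (running 1/12)
⟨..|..⟩ = √(384/7)·(1/12) = +0.617213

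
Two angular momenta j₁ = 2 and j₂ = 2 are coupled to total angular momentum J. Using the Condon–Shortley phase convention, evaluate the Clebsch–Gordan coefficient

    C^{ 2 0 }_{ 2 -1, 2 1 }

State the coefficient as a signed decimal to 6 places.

+√(1/14) = +0.267261

j₁+j₂−J=2  J+j₁−j₂=2  J−j₁+j₂=2  j₁+j₂+J+1=7
(j₁±m₁, j₂±m₂, J±M) = (1,3,3,1,2,2)
P² = 8/7
sum k=1..2:
  [1] −1/4 = -1/4
  [2] +1/2 = 1/2
S = 1/4
C² = P²·S² = 1/14 ; C = +0.267261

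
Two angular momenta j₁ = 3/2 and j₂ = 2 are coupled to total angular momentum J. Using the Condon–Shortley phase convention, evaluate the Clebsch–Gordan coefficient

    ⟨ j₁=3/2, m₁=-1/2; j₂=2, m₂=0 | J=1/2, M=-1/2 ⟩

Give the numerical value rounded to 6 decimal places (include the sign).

j₁+j₂−J=3  J+j₁−j₂=0  J−j₁+j₂=1  j₁+j₂+J+1=5
(j₁±m₁, j₂±m₂, J±M) = (1,2,2,2,0,1)
P² = 4/5
sum k=2..2:
  [2] +1/2 = 1/2
S = 1/2
C² = P²·S² = 1/5 ; C = +0.447214

+√(1/5) ≈ +0.447214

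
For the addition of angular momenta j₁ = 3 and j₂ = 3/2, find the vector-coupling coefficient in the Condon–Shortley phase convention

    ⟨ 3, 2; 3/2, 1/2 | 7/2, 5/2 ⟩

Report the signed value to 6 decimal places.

j₁+j₂−J=1  J+j₁−j₂=5  J−j₁+j₂=2  j₁+j₂+J+1=9
(j₁±m₁, j₂±m₂, J±M) = (5,1,2,1,6,1)
P² = 6400/7
sum k=0..1:
  [0] +1/48 = 1/48
  [1] −1/120 = -1/120
S = 1/80
C² = P²·S² = 1/7 ; C = +0.377964

+√(1/7) = +0.377964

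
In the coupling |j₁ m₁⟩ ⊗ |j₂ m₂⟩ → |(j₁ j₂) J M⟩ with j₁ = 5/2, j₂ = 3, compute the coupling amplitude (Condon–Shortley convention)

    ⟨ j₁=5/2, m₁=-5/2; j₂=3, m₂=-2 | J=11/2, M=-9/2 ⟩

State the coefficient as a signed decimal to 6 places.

+0.738549

j₁+j₂−J=0  J+j₁−j₂=5  J−j₁+j₂=6  j₁+j₂+J+1=12
(j₁±m₁, j₂±m₂, J±M) = (0,5,1,5,1,10)
P² = 1244160000/11
sum k=0..0:
  [0] +1/14400 = 1/14400
S = 1/14400
C² = P²·S² = 6/11 ; C = +0.738549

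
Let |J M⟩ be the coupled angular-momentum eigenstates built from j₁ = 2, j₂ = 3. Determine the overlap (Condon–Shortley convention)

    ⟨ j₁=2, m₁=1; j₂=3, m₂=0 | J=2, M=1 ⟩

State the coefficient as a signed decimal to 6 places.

√[5·3!1!3!/8! · 3!1!3!3!3!1!] = √(81/14)
  +(−1)^0/∏(0,3,1,3,0,0)! = 1/36  (running 1/36)
  +(−1)^1/∏(1,2,0,2,1,1)! = -1/4  (running -2/9)
⟨..|..⟩ = √(81/14)·(-2/9) = -0.534522

-0.534522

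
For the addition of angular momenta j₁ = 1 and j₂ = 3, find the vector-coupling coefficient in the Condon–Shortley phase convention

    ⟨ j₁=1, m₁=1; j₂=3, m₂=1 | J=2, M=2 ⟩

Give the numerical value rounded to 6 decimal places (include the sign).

√[5·2!0!4!/7! · 2!0!4!2!4!0!] = √(768/7)
  +(−1)^0/∏(0,2,0,4,0,0)! = 1/48  (running 1/48)
⟨..|..⟩ = √(768/7)·(1/48) = +0.218218

+√(1/21) ≈ +0.218218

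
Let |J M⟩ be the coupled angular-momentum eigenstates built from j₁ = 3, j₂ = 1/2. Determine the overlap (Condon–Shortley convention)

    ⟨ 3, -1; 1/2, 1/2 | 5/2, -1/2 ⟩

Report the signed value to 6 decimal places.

−√(4/7) ≈ -0.755929

√[6·1!5!0!/7! · 2!4!1!0!2!3!] = √(576/7)
  +(−1)^1/∏(1,0,3,0,2,0)! = -1/12  (running -1/12)
⟨..|..⟩ = √(576/7)·(-1/12) = -0.755929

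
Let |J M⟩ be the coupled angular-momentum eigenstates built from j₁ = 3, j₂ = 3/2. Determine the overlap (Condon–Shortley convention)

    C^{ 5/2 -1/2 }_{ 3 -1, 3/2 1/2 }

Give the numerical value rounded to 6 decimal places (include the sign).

-0.119523  (= −√(1/70))

triangle: 2!×4!×1!/8! = 48/40320
(j±m)!: 2!×4!×2!×1!×2!×3! = 1152
prefactor² = (2J+1)×Δ×N² = 288/35
  k=1: −1/(1!×1!×3!×1!×1!×0!) = -1/6
  k=2: +1/(2!×0!×2!×0!×2!×1!) = 1/8
Σ = -1/24  ⇒  CG² = 288/35×(-1/24)² = 1/70
CG = −√(1/70) = -0.119523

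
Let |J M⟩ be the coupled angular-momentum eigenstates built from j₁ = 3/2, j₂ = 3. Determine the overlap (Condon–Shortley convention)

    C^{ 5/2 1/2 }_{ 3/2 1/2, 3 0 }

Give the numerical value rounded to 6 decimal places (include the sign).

−√(6/35) = -0.414039

j₁+j₂−J=2  J+j₁−j₂=1  J−j₁+j₂=4  j₁+j₂+J+1=8
(j₁±m₁, j₂±m₂, J±M) = (2,1,3,3,3,2)
P² = 216/35
sum k=0..1:
  [0] +1/12 = 1/12
  [1] −1/4 = -1/4
S = -1/6
C² = P²·S² = 6/35 ; C = -0.414039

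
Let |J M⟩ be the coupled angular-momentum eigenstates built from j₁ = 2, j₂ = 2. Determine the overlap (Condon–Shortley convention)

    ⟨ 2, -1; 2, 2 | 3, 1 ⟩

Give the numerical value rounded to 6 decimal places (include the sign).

triangle: 1!·3!·3!/8! = 36/40320
(j±m)!: 1!·3!·4!·0!·4!·2! = 6912
prefactor² = (2J+1)·Δ·N² = 216/5
  k=1: −1/(1!·0!·2!·3!·1!·0!) = -1/12
Σ = -1/12  ⇒  CG² = 216/5·(-1/12)² = 3/10
CG = −√(3/10) = -0.547723

−√(3/10) = -0.547723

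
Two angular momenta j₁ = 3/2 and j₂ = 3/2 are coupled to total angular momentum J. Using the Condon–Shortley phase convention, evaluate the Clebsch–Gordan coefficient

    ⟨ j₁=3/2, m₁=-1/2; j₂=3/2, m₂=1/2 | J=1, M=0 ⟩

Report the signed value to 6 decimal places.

−√(1/20) = -0.223607

j₁+j₂−J=2  J+j₁−j₂=1  J−j₁+j₂=1  j₁+j₂+J+1=5
(j₁±m₁, j₂±m₂, J±M) = (1,2,2,1,1,1)
P² = 1/5
sum k=1..2:
  [1] −1/1 = -1
  [2] +1/2 = 1/2
S = -1/2
C² = P²·S² = 1/20 ; C = -0.223607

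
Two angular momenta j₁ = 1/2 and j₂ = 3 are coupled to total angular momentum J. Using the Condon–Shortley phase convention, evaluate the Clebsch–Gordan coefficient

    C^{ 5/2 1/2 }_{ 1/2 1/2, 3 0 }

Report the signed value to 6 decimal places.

+√(3/7) ≈ +0.654654

triangle: 1!·0!·5!/7! = 120/5040
(j±m)!: 1!·0!·3!·3!·3!·2! = 432
prefactor² = (2J+1)·Δ·N² = 432/7
  k=0: +1/(0!·1!·0!·3!·0!·2!) = 1/12
Σ = 1/12  ⇒  CG² = 432/7·1/12² = 3/7
CG = +√(3/7) = +0.654654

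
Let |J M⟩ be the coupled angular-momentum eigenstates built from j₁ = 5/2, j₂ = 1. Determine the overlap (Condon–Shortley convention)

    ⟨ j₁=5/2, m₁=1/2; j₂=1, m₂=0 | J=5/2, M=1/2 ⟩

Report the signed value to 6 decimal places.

triangle: 1!×4!×1!/7! = 24/5040
(j±m)!: 3!×2!×1!×1!×3!×2! = 144
prefactor² = (2J+1)×Δ×N² = 144/35
  k=0: +1/(0!×1!×2!×1!×2!×0!) = 1/4
  k=1: −1/(1!×0!×1!×0!×3!×1!) = -1/6
Σ = 1/12  ⇒  CG² = 144/35×1/12² = 1/35
CG = +√(1/35) = +0.169031

+0.169031  (= +√(1/35))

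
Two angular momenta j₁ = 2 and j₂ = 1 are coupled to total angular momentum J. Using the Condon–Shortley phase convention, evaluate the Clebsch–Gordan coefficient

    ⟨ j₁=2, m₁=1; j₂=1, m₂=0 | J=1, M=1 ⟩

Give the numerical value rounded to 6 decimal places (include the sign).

triangle: 2!*2!*0!/5! = 4/120
(j±m)!: 3!*1!*1!*1!*2!*0! = 12
prefactor² = (2J+1)*Δ*N² = 6/5
  k=1: −1/(1!*1!*0!*0!*2!*0!) = -1/2
Σ = -1/2  ⇒  CG² = 6/5*(-1/2)² = 3/10
CG = −√(3/10) = -0.547723

-0.547723  (= −√(3/10))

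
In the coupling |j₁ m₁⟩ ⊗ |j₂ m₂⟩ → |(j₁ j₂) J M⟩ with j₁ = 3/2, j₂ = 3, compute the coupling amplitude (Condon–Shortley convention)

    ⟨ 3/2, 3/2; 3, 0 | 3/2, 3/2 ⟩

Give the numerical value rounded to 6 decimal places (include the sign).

√[4·3!0!3!/7! · 3!0!3!3!3!0!] = √(1296/35)
  +(−1)^0/∏(0,3,0,3,0,0)! = 1/36  (running 1/36)
⟨..|..⟩ = √(1296/35)·(1/36) = +0.169031

+0.169031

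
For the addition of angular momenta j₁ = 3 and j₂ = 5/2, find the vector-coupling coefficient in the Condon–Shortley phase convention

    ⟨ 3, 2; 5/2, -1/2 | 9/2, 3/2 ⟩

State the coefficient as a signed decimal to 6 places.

triangle: 1!×5!×4!/11! = 2880/39916800
(j±m)!: 5!×1!×2!×3!×6!×3! = 6220800
prefactor² = (2J+1)×Δ×N² = 345600/77
  k=0: +1/(0!×1!×1!×2!×4!×2!) = 1/96
  k=1: −1/(1!×0!×0!×1!×5!×3!) = -1/720
Σ = 13/1440  ⇒  CG² = 345600/77×13/1440² = 169/462
CG = +√(169/462) = +0.604815

+0.604815  (= +√(169/462))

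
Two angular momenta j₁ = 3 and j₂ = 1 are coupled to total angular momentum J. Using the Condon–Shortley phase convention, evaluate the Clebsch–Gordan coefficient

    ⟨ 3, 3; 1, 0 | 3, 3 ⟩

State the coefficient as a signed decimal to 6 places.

√[7·1!5!1!/8! · 6!0!1!1!6!0!] = √(10800)
  +(−1)^0/∏(0,1,0,1,5,0)! = 1/120  (running 1/120)
⟨..|..⟩ = √(10800)·(1/120) = +0.866025

+0.866025  (= +√(3/4))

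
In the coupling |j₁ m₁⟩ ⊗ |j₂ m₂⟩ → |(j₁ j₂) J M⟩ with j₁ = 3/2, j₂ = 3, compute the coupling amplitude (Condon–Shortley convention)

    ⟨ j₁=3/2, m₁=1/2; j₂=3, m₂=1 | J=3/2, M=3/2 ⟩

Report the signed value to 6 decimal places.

-0.338062

j₁+j₂−J=3  J+j₁−j₂=0  J−j₁+j₂=3  j₁+j₂+J+1=7
(j₁±m₁, j₂±m₂, J±M) = (2,1,4,2,3,0)
P² = 576/35
sum k=1..1:
  [1] −1/12 = -1/12
S = -1/12
C² = P²·S² = 4/35 ; C = -0.338062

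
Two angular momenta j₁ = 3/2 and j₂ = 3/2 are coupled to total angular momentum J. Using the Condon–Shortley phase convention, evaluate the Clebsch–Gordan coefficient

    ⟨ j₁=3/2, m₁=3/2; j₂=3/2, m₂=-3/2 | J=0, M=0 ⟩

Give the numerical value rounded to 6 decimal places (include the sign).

+√(1/4) ≈ +0.500000

triangle: 3!*0!*0!/4! = 6/24
(j±m)!: 3!*0!*0!*3!*0!*0! = 36
prefactor² = (2J+1)*Δ*N² = 9
  k=0: +1/(0!*3!*0!*0!*0!*0!) = 1/6
Σ = 1/6  ⇒  CG² = 9*1/6² = 1/4
CG = +√(1/4) = +0.500000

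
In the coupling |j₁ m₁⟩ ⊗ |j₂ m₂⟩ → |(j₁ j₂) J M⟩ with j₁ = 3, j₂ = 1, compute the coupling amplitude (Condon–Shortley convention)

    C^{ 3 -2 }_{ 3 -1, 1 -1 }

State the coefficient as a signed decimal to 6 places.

j₁+j₂−J=1  J+j₁−j₂=5  J−j₁+j₂=1  j₁+j₂+J+1=8
(j₁±m₁, j₂±m₂, J±M) = (2,4,0,2,1,5)
P² = 240
sum k=0..0:
  [0] +1/24 = 1/24
S = 1/24
C² = P²·S² = 5/12 ; C = +0.645497

+0.645497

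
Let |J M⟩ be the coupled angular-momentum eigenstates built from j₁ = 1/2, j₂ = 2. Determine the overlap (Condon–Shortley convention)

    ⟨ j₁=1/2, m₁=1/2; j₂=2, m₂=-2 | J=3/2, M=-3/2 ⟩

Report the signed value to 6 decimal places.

j₁+j₂−J=1  J+j₁−j₂=0  J−j₁+j₂=3  j₁+j₂+J+1=5
(j₁±m₁, j₂±m₂, J±M) = (1,0,0,4,0,3)
P² = 144/5
sum k=0..0:
  [0] +1/6 = 1/6
S = 1/6
C² = P²·S² = 4/5 ; C = +0.894427

+0.894427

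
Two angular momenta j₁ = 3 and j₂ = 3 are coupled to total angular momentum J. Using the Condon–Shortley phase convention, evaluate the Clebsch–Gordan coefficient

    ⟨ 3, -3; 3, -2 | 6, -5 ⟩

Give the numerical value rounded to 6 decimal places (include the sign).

j₁+j₂−J=0  J+j₁−j₂=6  J−j₁+j₂=6  j₁+j₂+J+1=13
(j₁±m₁, j₂±m₂, J±M) = (0,6,1,5,1,11)
P² = 3732480000
sum k=0..0:
  [0] +1/86400 = 1/86400
S = 1/86400
C² = P²·S² = 1/2 ; C = +0.707107

+√(1/2) = +0.707107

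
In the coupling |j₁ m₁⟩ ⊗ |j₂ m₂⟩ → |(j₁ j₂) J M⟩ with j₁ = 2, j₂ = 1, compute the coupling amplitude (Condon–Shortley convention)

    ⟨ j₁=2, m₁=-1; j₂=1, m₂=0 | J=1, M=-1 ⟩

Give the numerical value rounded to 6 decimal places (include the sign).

−√(3/10) ≈ -0.547723

j₁+j₂−J=2  J+j₁−j₂=2  J−j₁+j₂=0  j₁+j₂+J+1=5
(j₁±m₁, j₂±m₂, J±M) = (1,3,1,1,0,2)
P² = 6/5
sum k=1..1:
  [1] −1/2 = -1/2
S = -1/2
C² = P²·S² = 3/10 ; C = -0.547723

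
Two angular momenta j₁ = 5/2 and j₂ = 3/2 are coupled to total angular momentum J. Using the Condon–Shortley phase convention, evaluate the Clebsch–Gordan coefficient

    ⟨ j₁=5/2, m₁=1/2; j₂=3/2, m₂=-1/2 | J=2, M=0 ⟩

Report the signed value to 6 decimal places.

j₁+j₂−J=2  J+j₁−j₂=3  J−j₁+j₂=1  j₁+j₂+J+1=7
(j₁±m₁, j₂±m₂, J±M) = (3,2,1,2,2,2)
P² = 8/7
sum k=0..1:
  [0] +1/4 = 1/4
  [1] −1/2 = -1/2
S = -1/4
C² = P²·S² = 1/14 ; C = -0.267261

−√(1/14) ≈ -0.267261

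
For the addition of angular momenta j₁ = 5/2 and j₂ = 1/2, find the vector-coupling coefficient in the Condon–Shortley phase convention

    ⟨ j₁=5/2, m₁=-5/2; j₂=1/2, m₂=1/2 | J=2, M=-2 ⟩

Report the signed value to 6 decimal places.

−√(5/6) ≈ -0.912871

√[5·1!4!0!/6! · 0!5!1!0!0!4!] = √(480)
  +(−1)^1/∏(1,0,4,0,0,0)! = -1/24  (running -1/24)
⟨..|..⟩ = √(480)·(-1/24) = -0.912871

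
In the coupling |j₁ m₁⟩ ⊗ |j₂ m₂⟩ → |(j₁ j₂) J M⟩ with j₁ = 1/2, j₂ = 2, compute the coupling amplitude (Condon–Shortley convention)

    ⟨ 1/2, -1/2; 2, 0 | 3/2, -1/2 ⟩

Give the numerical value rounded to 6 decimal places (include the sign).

−√(2/5) = -0.632456

√[4·1!0!3!/5! · 0!1!2!2!1!2!] = √(8/5)
  +(−1)^1/∏(1,0,0,1,0,2)! = -1/2  (running -1/2)
⟨..|..⟩ = √(8/5)·(-1/2) = -0.632456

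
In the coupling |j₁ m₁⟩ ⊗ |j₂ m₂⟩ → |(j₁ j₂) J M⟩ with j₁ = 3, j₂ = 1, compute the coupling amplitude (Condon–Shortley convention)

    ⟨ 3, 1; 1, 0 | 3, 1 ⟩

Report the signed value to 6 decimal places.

+0.288675

triangle: 1!·5!·1!/8! = 120/40320
(j±m)!: 4!·2!·1!·1!·4!·2! = 2304
prefactor² = (2J+1)·Δ·N² = 48
  k=0: +1/(0!·1!·2!·1!·3!·0!) = 1/12
  k=1: −1/(1!·0!·1!·0!·4!·1!) = -1/24
Σ = 1/24  ⇒  CG² = 48·1/24² = 1/12
CG = +√(1/12) = +0.288675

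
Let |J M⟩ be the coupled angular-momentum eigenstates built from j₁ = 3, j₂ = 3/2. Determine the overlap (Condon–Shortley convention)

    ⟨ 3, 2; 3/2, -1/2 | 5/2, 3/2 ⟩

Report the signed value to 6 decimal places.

+0.267261  (= +√(1/14))

triangle: 2!·4!·1!/8! = 48/40320
(j±m)!: 5!·1!·1!·2!·4!·1! = 5760
prefactor² = (2J+1)·Δ·N² = 288/7
  k=0: +1/(0!·2!·1!·1!·3!·0!) = 1/12
  k=1: −1/(1!·1!·0!·0!·4!·1!) = -1/24
Σ = 1/24  ⇒  CG² = 288/7·1/24² = 1/14
CG = +√(1/14) = +0.267261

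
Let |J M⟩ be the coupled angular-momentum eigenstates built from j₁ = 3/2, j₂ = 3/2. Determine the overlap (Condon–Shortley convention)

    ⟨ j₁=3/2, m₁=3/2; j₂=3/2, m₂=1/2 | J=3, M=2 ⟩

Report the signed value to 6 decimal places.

+√(1/2) ≈ +0.707107

j₁+j₂−J=0  J+j₁−j₂=3  J−j₁+j₂=3  j₁+j₂+J+1=7
(j₁±m₁, j₂±m₂, J±M) = (3,0,2,1,5,1)
P² = 72
sum k=0..0:
  [0] +1/12 = 1/12
S = 1/12
C² = P²·S² = 1/2 ; C = +0.707107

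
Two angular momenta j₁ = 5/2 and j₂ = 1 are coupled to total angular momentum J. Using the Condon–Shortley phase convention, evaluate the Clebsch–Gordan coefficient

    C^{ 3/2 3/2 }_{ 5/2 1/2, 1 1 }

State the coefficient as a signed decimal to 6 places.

+√(1/15) = +0.258199

j₁+j₂−J=2  J+j₁−j₂=3  J−j₁+j₂=0  j₁+j₂+J+1=6
(j₁±m₁, j₂±m₂, J±M) = (3,2,2,0,3,0)
P² = 48/5
sum k=2..2:
  [2] +1/12 = 1/12
S = 1/12
C² = P²·S² = 1/15 ; C = +0.258199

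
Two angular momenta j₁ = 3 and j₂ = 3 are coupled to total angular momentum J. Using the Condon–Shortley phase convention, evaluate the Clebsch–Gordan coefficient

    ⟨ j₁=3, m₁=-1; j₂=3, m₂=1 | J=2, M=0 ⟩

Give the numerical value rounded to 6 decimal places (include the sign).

triangle: 4!×2!×2!/9! = 96/362880
(j±m)!: 2!×4!×4!×2!×2!×2! = 9216
prefactor² = (2J+1)×Δ×N² = 256/21
  k=2: +1/(2!×2!×2!×2!×0!×0!) = 1/16
  k=3: −1/(3!×1!×1!×1!×1!×1!) = -1/6
  k=4: +1/(4!×0!×0!×0!×2!×2!) = 1/96
Σ = -3/32  ⇒  CG² = 256/21×(-3/32)² = 3/28
CG = −√(3/28) = -0.327327

−√(3/28) ≈ -0.327327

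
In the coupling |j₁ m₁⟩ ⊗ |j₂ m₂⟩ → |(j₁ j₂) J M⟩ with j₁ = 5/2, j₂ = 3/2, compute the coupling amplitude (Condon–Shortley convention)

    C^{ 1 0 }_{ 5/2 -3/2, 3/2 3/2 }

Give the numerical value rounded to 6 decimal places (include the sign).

j₁+j₂−J=3  J+j₁−j₂=2  J−j₁+j₂=0  j₁+j₂+J+1=6
(j₁±m₁, j₂±m₂, J±M) = (1,4,3,0,1,1)
P² = 36/5
sum k=3..3:
  [3] −1/6 = -1/6
S = -1/6
C² = P²·S² = 1/5 ; C = -0.447214

-0.447214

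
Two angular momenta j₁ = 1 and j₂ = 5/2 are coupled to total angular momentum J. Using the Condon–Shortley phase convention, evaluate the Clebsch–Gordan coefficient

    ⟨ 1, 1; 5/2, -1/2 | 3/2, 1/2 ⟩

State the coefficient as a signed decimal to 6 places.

+0.447214

√[4·2!0!3!/6! · 2!0!2!3!2!1!] = √(16/5)
  +(−1)^0/∏(0,2,0,2,0,1)! = 1/4  (running 1/4)
⟨..|..⟩ = √(16/5)·(1/4) = +0.447214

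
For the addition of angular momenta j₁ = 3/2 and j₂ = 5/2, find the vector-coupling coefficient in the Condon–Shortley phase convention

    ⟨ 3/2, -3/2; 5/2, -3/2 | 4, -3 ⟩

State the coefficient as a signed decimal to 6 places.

j₁+j₂−J=0  J+j₁−j₂=3  J−j₁+j₂=5  j₁+j₂+J+1=9
(j₁±m₁, j₂±m₂, J±M) = (0,3,1,4,1,7)
P² = 12960
sum k=0..0:
  [0] +1/144 = 1/144
S = 1/144
C² = P²·S² = 5/8 ; C = +0.790569

+0.790569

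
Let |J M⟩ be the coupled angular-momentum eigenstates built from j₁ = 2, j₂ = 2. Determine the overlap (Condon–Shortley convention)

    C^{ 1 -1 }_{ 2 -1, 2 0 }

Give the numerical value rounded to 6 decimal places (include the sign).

+0.547723  (= +√(3/10))

√[3·3!1!1!/6! · 1!3!2!2!0!2!] = √(6/5)
  +(−1)^2/∏(2,1,1,0,0,1)! = 1/2  (running 1/2)
⟨..|..⟩ = √(6/5)·(1/2) = +0.547723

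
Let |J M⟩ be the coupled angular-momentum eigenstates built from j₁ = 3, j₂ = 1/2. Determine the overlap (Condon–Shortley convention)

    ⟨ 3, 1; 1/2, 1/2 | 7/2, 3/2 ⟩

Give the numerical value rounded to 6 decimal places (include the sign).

+√(5/7) = +0.845154

√[8·0!6!1!/8! · 4!2!1!0!5!2!] = √(11520/7)
  +(−1)^0/∏(0,0,2,1,4,0)! = 1/48  (running 1/48)
⟨..|..⟩ = √(11520/7)·(1/48) = +0.845154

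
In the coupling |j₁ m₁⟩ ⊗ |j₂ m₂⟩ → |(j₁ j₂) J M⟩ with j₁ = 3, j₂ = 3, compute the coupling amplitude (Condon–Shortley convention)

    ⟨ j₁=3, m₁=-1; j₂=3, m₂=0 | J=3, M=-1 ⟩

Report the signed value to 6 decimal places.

+√(1/6) ≈ +0.408248

√[7·3!3!3!/10! · 2!4!3!3!2!4!] = √(864/25)
  +(−1)^1/∏(1,2,3,2,0,1)! = -1/24  (running -1/24)
  +(−1)^2/∏(2,1,2,1,1,2)! = 1/8  (running 1/12)
  +(−1)^3/∏(3,0,1,0,2,3)! = -1/72  (running 5/72)
⟨..|..⟩ = √(864/25)·(5/72) = +0.408248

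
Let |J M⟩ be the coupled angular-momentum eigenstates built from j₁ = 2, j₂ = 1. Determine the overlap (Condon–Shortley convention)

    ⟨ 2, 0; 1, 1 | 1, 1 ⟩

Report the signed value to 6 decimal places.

j₁+j₂−J=2  J+j₁−j₂=2  J−j₁+j₂=0  j₁+j₂+J+1=5
(j₁±m₁, j₂±m₂, J±M) = (2,2,2,0,2,0)
P² = 8/5
sum k=2..2:
  [2] +1/4 = 1/4
S = 1/4
C² = P²·S² = 1/10 ; C = +0.316228

+0.316228  (= +√(1/10))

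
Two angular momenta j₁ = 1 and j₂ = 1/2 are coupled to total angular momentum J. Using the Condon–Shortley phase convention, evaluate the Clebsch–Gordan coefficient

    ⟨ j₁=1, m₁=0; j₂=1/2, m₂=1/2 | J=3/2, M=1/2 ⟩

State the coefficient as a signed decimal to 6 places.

triangle: 0!·2!·1!/4! = 2/24
(j±m)!: 1!·1!·1!·0!·2!·1! = 2
prefactor² = (2J+1)·Δ·N² = 2/3
  k=0: +1/(0!·0!·1!·1!·1!·0!) = 1
Σ = 1  ⇒  CG² = 2/3·1² = 2/3
CG = +√(2/3) = +0.816497

+0.816497  (= +√(2/3))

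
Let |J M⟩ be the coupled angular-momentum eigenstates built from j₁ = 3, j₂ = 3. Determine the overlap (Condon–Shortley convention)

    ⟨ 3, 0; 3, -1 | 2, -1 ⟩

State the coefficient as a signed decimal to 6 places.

+√(1/42) ≈ +0.154303

triangle: 4!·2!·2!/9! = 96/362880
(j±m)!: 3!·3!·2!·4!·1!·3! = 10368
prefactor² = (2J+1)·Δ·N² = 96/7
  k=1: −1/(1!·3!·2!·1!·0!·1!) = -1/12
  k=2: +1/(2!·2!·1!·0!·1!·2!) = 1/8
Σ = 1/24  ⇒  CG² = 96/7·1/24² = 1/42
CG = +√(1/42) = +0.154303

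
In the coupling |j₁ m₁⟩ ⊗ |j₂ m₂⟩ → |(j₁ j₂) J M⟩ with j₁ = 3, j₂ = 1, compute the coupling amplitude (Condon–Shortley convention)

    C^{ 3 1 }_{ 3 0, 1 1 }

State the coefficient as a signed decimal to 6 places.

triangle: 1!×5!×1!/8! = 120/40320
(j±m)!: 3!×3!×2!×0!×4!×2! = 3456
prefactor² = (2J+1)×Δ×N² = 72
  k=1: −1/(1!×0!×2!×1!×3!×0!) = -1/12
Σ = -1/12  ⇒  CG² = 72×(-1/12)² = 1/2
CG = −√(1/2) = -0.707107

−√(1/2) ≈ -0.707107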